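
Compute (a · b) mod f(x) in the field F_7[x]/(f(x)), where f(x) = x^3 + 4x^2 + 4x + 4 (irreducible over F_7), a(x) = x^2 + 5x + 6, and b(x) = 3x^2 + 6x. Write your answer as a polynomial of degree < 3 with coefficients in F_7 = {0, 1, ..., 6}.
a · b ≡ 2x + 6 (mod f(x))

Multiply in F_7[x]: a(x)·b(x) = (x^2 + 5x + 6)·(3x^2 + 6x) = 3x^4 + 6x^2 + x. This has degree ≥ 3, so divide by f(x) over F_7: 3x^4 + 6x^2 + x = (3x + 2)·(x^3 + 4x^2 + 4x + 4) + (2x + 6). Hence a·b ≡ 2x + 6 (mod f). (F_7[x]/(f) is a field with 7^3 = 343 elements since f is irreducible of degree 3.)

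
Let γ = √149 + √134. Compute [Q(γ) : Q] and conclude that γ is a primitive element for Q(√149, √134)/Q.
[Q(γ) : Q] = 4 (equivalently, Q(γ) = Q(√149, √134))

Obviously Q(γ) ⊆ Q(√149, √134), and [Q(√149, √134):Q] = 4 (since 149, 134 are distinct squarefree integers > 1 with 19966 not a perfect square). To show equality we compute the minimal polynomial of γ. From γ = √149 + √134: γ^2 = 149 + 2√(19966) + 134 = 283 + 2√(19966), so γ^2 - 283 = 2√(19966); squaring, (γ^2 - 283)^2 = 4·19966, i.e. γ^4 - 566γ^2 + 80089 - 79864 = 0, i.e. γ^4 - 566γ^2 + 225 = 0. So γ is a root of x^4 - 566x^2 + 225. This polynomial is irreducible over Q: it has no rational root (each ±√149 ± √134 is irrational), and any factorization into two quadratics over Q would force √(19966) ∈ Q (pairing opposite roots) or √149, √134 ∈ Q (other pairings), all impossible. Hence [Q(γ):Q] = 4 = [Q(√149, √134):Q], so Q(γ) = Q(√149, √134).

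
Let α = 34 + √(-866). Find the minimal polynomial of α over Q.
m_α(x) = x^2 - 68x + 2022

From α - 34 = √(-866), squaring gives (α - 34)^2 = -866, i.e. α^2 - 68α + 1156 = -866, so α^2 - 68α + 2022 = 0. The discriminant of x^2 - 68x + 2022 is (-68)^2 - 4·(2022) = 4624 - 8088 = -3464, and 4·(-866) is not a perfect square in Q since -866 is squarefree and ≠ 1. Hence x^2 - 68x + 2022 is irreducible over Q and is the minimal polynomial of α.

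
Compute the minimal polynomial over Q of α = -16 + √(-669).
m_α(x) = x^2 + 32x + 925

From α + 16 = √(-669), squaring gives (α + 16)^2 = -669, i.e. α^2 + 32α + 256 = -669, so α^2 + 32α + 925 = 0. The discriminant of x^2 + 32x + 925 is (32)^2 - 4·(925) = 1024 - 3700 = -2676, and 4·(-669) is not a perfect square in Q since -669 is squarefree and ≠ 1. Hence x^2 + 32x + 925 is irreducible over Q and is the minimal polynomial of α.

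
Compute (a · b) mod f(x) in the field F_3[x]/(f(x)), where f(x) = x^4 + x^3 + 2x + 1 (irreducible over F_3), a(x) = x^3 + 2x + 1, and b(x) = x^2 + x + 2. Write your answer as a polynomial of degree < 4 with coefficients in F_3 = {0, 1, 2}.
a · b ≡ x^3 + x^2 + x + 2 (mod f(x))

Multiply in F_3[x]: a(x)·b(x) = (x^3 + 2x + 1)·(x^2 + x + 2) = x^5 + x^4 + x^3 + 2x + 2. This has degree ≥ 4, so divide by f(x) over F_3: x^5 + x^4 + x^3 + 2x + 2 = (x)·(x^4 + x^3 + 2x + 1) + (x^3 + x^2 + x + 2). Hence a·b ≡ x^3 + x^2 + x + 2 (mod f). (F_3[x]/(f) is a field with 3^4 = 81 elements since f is irreducible of degree 4.)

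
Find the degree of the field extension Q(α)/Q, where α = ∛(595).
[Q(α):Q] = 3

The minimal polynomial of α is x^3 - 595, irreducible over Q since 595 is not a perfect cube (so x^3 - 595 has no rational root). Hence [Q(α):Q] = deg(m_α) = 3.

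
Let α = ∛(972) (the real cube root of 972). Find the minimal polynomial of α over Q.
m_α(x) = x^3 - 972

α satisfies α^3 = 972, so x^3 - 972 annihilates α. By the rational root test, a rational root p/q (in lowest terms) of x^3 - 972 would satisfy p^3 = 972 q^3, forcing q = 1 and p^3 = 972; but 972 is not a perfect cube, contradiction. A monic cubic over Q with no rational root is irreducible (any nontrivial factorization would include a linear factor). Hence x^3 - 972 is the minimal polynomial of α, and in particular [Q(α):Q] = 3.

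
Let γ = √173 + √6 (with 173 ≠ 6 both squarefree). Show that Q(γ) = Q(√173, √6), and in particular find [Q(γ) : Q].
[Q(γ) : Q] = 4 (equivalently, Q(γ) = Q(√173, √6))

Obviously Q(γ) ⊆ Q(√173, √6), and [Q(√173, √6):Q] = 4 (since 173, 6 are distinct squarefree integers > 1 with 1038 not a perfect square). To show equality we compute the minimal polynomial of γ. From γ = √173 + √6: γ^2 = 173 + 2√(1038) + 6 = 179 + 2√(1038), so γ^2 - 179 = 2√(1038); squaring, (γ^2 - 179)^2 = 4·1038, i.e. γ^4 - 358γ^2 + 32041 - 4152 = 0, i.e. γ^4 - 358γ^2 + 27889 = 0. So γ is a root of x^4 - 358x^2 + 27889. This polynomial is irreducible over Q: it has no rational root (each ±√173 ± √6 is irrational), and any factorization into two quadratics over Q would force √(1038) ∈ Q (pairing opposite roots) or √173, √6 ∈ Q (other pairings), all impossible. Hence [Q(γ):Q] = 4 = [Q(√173, √6):Q], so Q(γ) = Q(√173, √6).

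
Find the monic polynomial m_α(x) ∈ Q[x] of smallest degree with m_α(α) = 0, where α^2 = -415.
m_α(x) = x^2 + 415

α satisfies α^2 + 415 = 0, so x^2 + 415 annihilates α. Since d = -415 is squarefree and ≠ 1, it is not a perfect square in Q, so x^2 + 415 has no rational root and is therefore irreducible over Q (a degree-2 polynomial over a field is irreducible iff it has no root). Hence m_α(x) = x^2 + 415.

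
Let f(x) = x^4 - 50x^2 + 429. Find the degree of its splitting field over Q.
[K : Q] = 4

Solving the quadratic in x^2: x^2 = (50 ± √(50^2 - 4·429))/2 = (50 ± √784)/2 = (50 ± 28)/2, giving x^2 = 11 or x^2 = 39. So f(x) = (x^2 - 11)(x^2 - 39) and the roots of f are ±√11, ±√39. Hence the splitting field is K = Q(√11, √39). Since 11 and 39 are distinct squarefree integers > 1, their product 429 is not a perfect square, so √39 ∉ Q(√11). By the tower law [K:Q] = [Q(√11,√39):Q(√11)] · [Q(√11):Q] = 2 · 2 = 4.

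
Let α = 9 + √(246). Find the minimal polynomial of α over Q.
m_α(x) = x^2 - 18x - 165

From α - 9 = √(246), squaring gives (α - 9)^2 = 246, i.e. α^2 - 18α + 81 = 246, so α^2 - 18α - 165 = 0. The discriminant of x^2 - 18x - 165 is (-18)^2 - 4·(-165) = 324 + 660 = 984, and 4·(246) is not a perfect square in Q since 246 is squarefree and ≠ 1. Hence x^2 - 18x - 165 is irreducible over Q and is the minimal polynomial of α.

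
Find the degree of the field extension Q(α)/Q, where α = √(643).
[Q(α):Q] = 2

[Q(α):Q] equals the degree of the minimal polynomial of α. Here α^2 = 643 and x^2 - 643 is irreducible (d = 643 is squarefree, ≠ 1, hence not a square), so deg(m_α) = 2. Thus [Q(α):Q] = 2.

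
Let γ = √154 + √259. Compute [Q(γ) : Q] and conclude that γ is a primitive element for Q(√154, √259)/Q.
[Q(γ) : Q] = 4 (equivalently, Q(γ) = Q(√154, √259))

Obviously Q(γ) ⊆ Q(√154, √259), and [Q(√154, √259):Q] = 4 (since 154, 259 are distinct squarefree integers > 1 with 39886 not a perfect square). To show equality we compute the minimal polynomial of γ. From γ = √154 + √259: γ^2 = 154 + 2√(39886) + 259 = 413 + 2√(39886), so γ^2 - 413 = 2√(39886); squaring, (γ^2 - 413)^2 = 4·39886, i.e. γ^4 - 826γ^2 + 170569 - 159544 = 0, i.e. γ^4 - 826γ^2 + 11025 = 0. So γ is a root of x^4 - 826x^2 + 11025. This polynomial is irreducible over Q: it has no rational root (each ±√154 ± √259 is irrational), and any factorization into two quadratics over Q would force √(39886) ∈ Q (pairing opposite roots) or √154, √259 ∈ Q (other pairings), all impossible. Hence [Q(γ):Q] = 4 = [Q(√154, √259):Q], so Q(γ) = Q(√154, √259).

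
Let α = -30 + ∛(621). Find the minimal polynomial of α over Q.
m_α(x) = x^3 + 90x^2 + 2700x + 26379

Set β = α + 30 = ∛(621), so β^3 = 621. Then (α + 30)^3 - 621 = 0, i.e. α is a root of g(x) = (x + 30)^3 - 621 = x^3 + 90x^2 + 2700x + 26379. Since g(x) = h(x + 30) where h(x) = x^3 - 621, and h is irreducible over Q (because 621 is not a perfect cube, so h has no rational root, and a monic cubic with no rational root is irreducible), g is also irreducible (irreducibility is preserved under the substitution x → x + 30). Hence m_α(x) = x^3 + 90x^2 + 2700x + 26379.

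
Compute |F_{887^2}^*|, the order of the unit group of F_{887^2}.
|F_{887^2}^*| = 786768

F_{887^2} has 887^2 = 786769 elements; its multiplicative group consists of all nonzero elements, so |F_{887^2}^*| = 786769 - 1 = 786768. (It is cyclic since any finite subgroup of the multiplicative group of a field is cyclic.)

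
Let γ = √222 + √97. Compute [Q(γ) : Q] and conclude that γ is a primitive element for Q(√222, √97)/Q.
[Q(γ) : Q] = 4 (equivalently, Q(γ) = Q(√222, √97))

Obviously Q(γ) ⊆ Q(√222, √97), and [Q(√222, √97):Q] = 4 (since 222, 97 are distinct squarefree integers > 1 with 21534 not a perfect square). To show equality we compute the minimal polynomial of γ. From γ = √222 + √97: γ^2 = 222 + 2√(21534) + 97 = 319 + 2√(21534), so γ^2 - 319 = 2√(21534); squaring, (γ^2 - 319)^2 = 4·21534, i.e. γ^4 - 638γ^2 + 101761 - 86136 = 0, i.e. γ^4 - 638γ^2 + 15625 = 0. So γ is a root of x^4 - 638x^2 + 15625. This polynomial is irreducible over Q: it has no rational root (each ±√222 ± √97 is irrational), and any factorization into two quadratics over Q would force √(21534) ∈ Q (pairing opposite roots) or √222, √97 ∈ Q (other pairings), all impossible. Hence [Q(γ):Q] = 4 = [Q(√222, √97):Q], so Q(γ) = Q(√222, √97).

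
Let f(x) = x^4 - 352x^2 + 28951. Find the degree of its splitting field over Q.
[K : Q] = 4

Solving the quadratic in x^2: x^2 = (352 ± √(352^2 - 4·28951))/2 = (352 ± √8100)/2 = (352 ± 90)/2, giving x^2 = 221 or x^2 = 131. So f(x) = (x^2 - 221)(x^2 - 131) and the roots of f are ±√221, ±√131. Hence the splitting field is K = Q(√221, √131). Since 221 and 131 are distinct squarefree integers > 1, their product 28951 is not a perfect square, so √131 ∉ Q(√221). By the tower law [K:Q] = [Q(√221,√131):Q(√221)] · [Q(√221):Q] = 2 · 2 = 4.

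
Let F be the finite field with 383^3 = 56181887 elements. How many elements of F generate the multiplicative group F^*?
There are φ(56181886) = 27943680 primitive elements

F_q^* is cyclic of order q - 1 = 56181886. A cyclic group of order m has exactly φ(m) generators. Here m = 56181886 = 2 · 191 · 147073, so the number of primitive elements is φ(56181886) = 27943680.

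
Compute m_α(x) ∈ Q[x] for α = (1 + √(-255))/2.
m_α(x) = x^2 - x + 64

From 2α - 1 = √(-255), squaring gives (2α - 1)^2 = -255, i.e. 4α^2 - 4α + 1 = -255, so α^2 - α + (1 + 255)/4 = 0. Since -255 ≡ 1 (mod 4), (1 + 255)/4 = 64 ∈ Z. The polynomial x^2 - x + 64 has discriminant 1 - 4·(64) = -255, which is not a perfect square in Q (d = -255 is squarefree and ≠ 1), so x^2 - x + 64 is irreducible over Q. It is the minimal polynomial of α.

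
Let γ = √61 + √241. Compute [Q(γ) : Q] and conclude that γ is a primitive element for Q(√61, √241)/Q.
[Q(γ) : Q] = 4 (equivalently, Q(γ) = Q(√61, √241))

Obviously Q(γ) ⊆ Q(√61, √241), and [Q(√61, √241):Q] = 4 (since 61, 241 are distinct squarefree integers > 1 with 14701 not a perfect square). To show equality we compute the minimal polynomial of γ. From γ = √61 + √241: γ^2 = 61 + 2√(14701) + 241 = 302 + 2√(14701), so γ^2 - 302 = 2√(14701); squaring, (γ^2 - 302)^2 = 4·14701, i.e. γ^4 - 604γ^2 + 91204 - 58804 = 0, i.e. γ^4 - 604γ^2 + 32400 = 0. So γ is a root of x^4 - 604x^2 + 32400. This polynomial is irreducible over Q: it has no rational root (each ±√61 ± √241 is irrational), and any factorization into two quadratics over Q would force √(14701) ∈ Q (pairing opposite roots) or √61, √241 ∈ Q (other pairings), all impossible. Hence [Q(γ):Q] = 4 = [Q(√61, √241):Q], so Q(γ) = Q(√61, √241).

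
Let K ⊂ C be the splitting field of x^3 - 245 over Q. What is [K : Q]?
[K : Q] = 6

The roots of x^3 - 245 are ∛245, ω∛245, ω^2∛245 where ω = e^(2πi/3) is a primitive cube root of unity, so K = Q(∛245, ω). Now [Q(∛245):Q] = 3 (since 245 is not a perfect cube, x^3 - 245 is irreducible) and [Q(ω):Q] = 2. Both 2 and 3 divide [K:Q], and [K:Q] ≤ 3·2 = 6, so [K:Q] = 6. (Equivalently: Q(∛245) ⊂ R but ω ∉ R, so [K : Q(∛245)] = 2.)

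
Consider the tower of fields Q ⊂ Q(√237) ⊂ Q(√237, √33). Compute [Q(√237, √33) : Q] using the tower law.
[Q(√237, √33) : Q] = 4

[Q(√237):Q] = 2 (min poly x^2 - 237, irreducible since 237 is squarefree > 1). For the top step, suppose √33 ∈ Q(√237), say √33 = c + d√237 with c, d ∈ Q. Squaring: 33 = c^2 + 237d^2 + 2cd√237. Since √237 ∉ Q this forces 2cd = 0. If d = 0 then √33 = c ∈ Q, contradicting 33 squarefree > 1. If c = 0 then 33 = 237d^2, so 237·33 = (237d)^2 is a perfect square in Q — but 237·33 = 7821 is not a perfect square (since 237 and 33 are distinct squarefree integers). Contradiction. Hence √33 ∉ Q(√237), so x^2 - 33 stays irreducible over Q(√237) and [Q(√237, √33) : Q(√237)] = 2. By the tower law, [Q(√237, √33) : Q] = 2 · 2 = 4.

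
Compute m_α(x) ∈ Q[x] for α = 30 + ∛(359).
m_α(x) = x^3 - 90x^2 + 2700x - 27359

Set β = α - 30 = ∛(359), so β^3 = 359. Then (α - 30)^3 - 359 = 0, i.e. α is a root of g(x) = (x - 30)^3 - 359 = x^3 - 90x^2 + 2700x - 27359. Since g(x) = h(x - 30) where h(x) = x^3 - 359, and h is irreducible over Q (because 359 is not a perfect cube, so h has no rational root, and a monic cubic with no rational root is irreducible), g is also irreducible (irreducibility is preserved under the substitution x → x - 30). Hence m_α(x) = x^3 - 90x^2 + 2700x - 27359.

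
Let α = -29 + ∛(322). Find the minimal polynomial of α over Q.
m_α(x) = x^3 + 87x^2 + 2523x + 24067

Set β = α + 29 = ∛(322), so β^3 = 322. Then (α + 29)^3 - 322 = 0, i.e. α is a root of g(x) = (x + 29)^3 - 322 = x^3 + 87x^2 + 2523x + 24067. Since g(x) = h(x + 29) where h(x) = x^3 - 322, and h is irreducible over Q (because 322 is not a perfect cube, so h has no rational root, and a monic cubic with no rational root is irreducible), g is also irreducible (irreducibility is preserved under the substitution x → x + 29). Hence m_α(x) = x^3 + 87x^2 + 2523x + 24067.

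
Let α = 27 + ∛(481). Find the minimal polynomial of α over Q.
m_α(x) = x^3 - 81x^2 + 2187x - 20164

Set β = α - 27 = ∛(481), so β^3 = 481. Then (α - 27)^3 - 481 = 0, i.e. α is a root of g(x) = (x - 27)^3 - 481 = x^3 - 81x^2 + 2187x - 20164. Since g(x) = h(x - 27) where h(x) = x^3 - 481, and h is irreducible over Q (because 481 is not a perfect cube, so h has no rational root, and a monic cubic with no rational root is irreducible), g is also irreducible (irreducibility is preserved under the substitution x → x - 27). Hence m_α(x) = x^3 - 81x^2 + 2187x - 20164.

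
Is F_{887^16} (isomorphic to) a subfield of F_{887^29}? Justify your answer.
No: F_{887^16} is not a subfield of F_{887^29}

F_{p^m} embeds in F_{p^n} iff m | n. Here 16 ∤ 29 (since 29 = 1·16 + 13 with remainder 13 ≠ 0), so F_{887^16} is not a subfield of F_{887^29}. Equivalently: if it were, the tower law would give 16 = [F_{887^16}:F_887] dividing [F_{887^29}:F_887] = 29, contradiction.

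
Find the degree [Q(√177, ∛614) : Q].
[Q(√177, ∛614) : Q] = 6

Let L = Q(√177, ∛614). Since Q(√177) ⊂ L and [Q(√177):Q] = 2, the tower law gives 2 | [L:Q]. Likewise Q(∛614) ⊂ L with [Q(∛614):Q] = 3 (because 614 is not a perfect cube), so 3 | [L:Q]. As gcd(2,3) = 1, [L:Q] is divisible by 6. Conversely L is generated over Q by √177 and ∛614, so [L:Q] ≤ 2·3 = 6. Therefore [Q(√177, ∛614) : Q] = 6.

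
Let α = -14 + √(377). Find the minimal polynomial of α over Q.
m_α(x) = x^2 + 28x - 181

From α + 14 = √(377), squaring gives (α + 14)^2 = 377, i.e. α^2 + 28α + 196 = 377, so α^2 + 28α - 181 = 0. The discriminant of x^2 + 28x - 181 is (28)^2 - 4·(-181) = 784 + 724 = 1508, and 4·(377) is not a perfect square in Q since 377 is squarefree and ≠ 1. Hence x^2 + 28x - 181 is irreducible over Q and is the minimal polynomial of α.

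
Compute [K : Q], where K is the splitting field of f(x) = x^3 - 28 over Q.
[K : Q] = 6

The roots of x^3 - 28 are ∛28, ω∛28, ω^2∛28 where ω = e^(2πi/3) is a primitive cube root of unity, so K = Q(∛28, ω). Now [Q(∛28):Q] = 3 (since 28 is not a perfect cube, x^3 - 28 is irreducible) and [Q(ω):Q] = 2. Both 2 and 3 divide [K:Q], and [K:Q] ≤ 3·2 = 6, so [K:Q] = 6. (Equivalently: Q(∛28) ⊂ R but ω ∉ R, so [K : Q(∛28)] = 2.)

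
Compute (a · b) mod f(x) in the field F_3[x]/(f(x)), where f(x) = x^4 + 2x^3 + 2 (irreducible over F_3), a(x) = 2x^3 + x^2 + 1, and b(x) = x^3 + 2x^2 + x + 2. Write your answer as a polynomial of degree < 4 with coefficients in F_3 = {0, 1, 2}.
a · b ≡ 2x^3 + 2x + 1 (mod f(x))

Multiply in F_3[x]: a(x)·b(x) = (2x^3 + x^2 + 1)·(x^3 + 2x^2 + x + 2) = 2x^6 + 2x^5 + x^4 + x^2 + x + 2. This has degree ≥ 4, so divide by f(x) over F_3: 2x^6 + 2x^5 + x^4 + x^2 + x + 2 = (2x^2 + x + 2)·(x^4 + 2x^3 + 2) + (2x^3 + 2x + 1). Hence a·b ≡ 2x^3 + 2x + 1 (mod f). (F_3[x]/(f) is a field with 3^4 = 81 elements since f is irreducible of degree 4.)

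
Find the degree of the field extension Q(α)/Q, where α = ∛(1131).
[Q(α):Q] = 3

The minimal polynomial of α is x^3 - 1131, irreducible over Q since 1131 is not a perfect cube (so x^3 - 1131 has no rational root). Hence [Q(α):Q] = deg(m_α) = 3.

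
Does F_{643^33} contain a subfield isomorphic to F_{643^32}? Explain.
No: F_{643^32} is not a subfield of F_{643^33}

F_{p^m} embeds in F_{p^n} iff m | n. Here 32 ∤ 33 (since 33 = 1·32 + 1 with remainder 1 ≠ 0), so F_{643^32} is not a subfield of F_{643^33}. Equivalently: if it were, the tower law would give 32 = [F_{643^32}:F_643] dividing [F_{643^33}:F_643] = 33, contradiction.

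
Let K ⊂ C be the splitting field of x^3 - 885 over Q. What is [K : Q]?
[K : Q] = 6

The roots of x^3 - 885 are ∛885, ω∛885, ω^2∛885 where ω = e^(2πi/3) is a primitive cube root of unity, so K = Q(∛885, ω). Now [Q(∛885):Q] = 3 (since 885 is not a perfect cube, x^3 - 885 is irreducible) and [Q(ω):Q] = 2. Both 2 and 3 divide [K:Q], and [K:Q] ≤ 3·2 = 6, so [K:Q] = 6. (Equivalently: Q(∛885) ⊂ R but ω ∉ R, so [K : Q(∛885)] = 2.)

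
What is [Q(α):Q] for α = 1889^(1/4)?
[Q(α):Q] = 4

α is a root of x^4 - 1889. By Eisenstein's criterion at the prime p = 1889 (which divides the constant term 1889 but p^2 = 3568321 does not, since 1889 is squarefree), x^4 - 1889 is irreducible over Q. Hence [Q(α):Q] = 4.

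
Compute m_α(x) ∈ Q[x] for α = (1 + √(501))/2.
m_α(x) = x^2 - x - 125

From 2α - 1 = √(501), squaring gives (2α - 1)^2 = 501, i.e. 4α^2 - 4α + 1 = 501, so α^2 - α + (1 - 501)/4 = 0. Since 501 ≡ 1 (mod 4), (1 - 501)/4 = -125 ∈ Z. The polynomial x^2 - x - 125 has discriminant 1 - 4·(-125) = 501, which is not a perfect square in Q (d = 501 is squarefree and ≠ 1), so x^2 - x - 125 is irreducible over Q. It is the minimal polynomial of α.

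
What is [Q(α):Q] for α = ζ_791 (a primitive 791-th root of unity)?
[Q(α):Q] = 672

The minimal polynomial of ζ_791 over Q is the 791-th cyclotomic polynomial Φ_791(x), which is irreducible over Q and has degree φ(791) = 672. Hence [Q(α):Q] = φ(791) = 672.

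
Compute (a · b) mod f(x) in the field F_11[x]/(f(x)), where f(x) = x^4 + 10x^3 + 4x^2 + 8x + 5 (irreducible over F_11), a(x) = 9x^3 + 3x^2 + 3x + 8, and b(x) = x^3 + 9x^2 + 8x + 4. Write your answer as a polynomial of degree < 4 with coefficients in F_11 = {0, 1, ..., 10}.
a · b ≡ 8x^3 + 3x^2 + 7 (mod f(x))

Multiply in F_11[x]: a(x)·b(x) = (9x^3 + 3x^2 + 3x + 8)·(x^3 + 9x^2 + 8x + 4) = 9x^6 + 7x^5 + 3x^4 + 7x^3 + 9x^2 + 10x + 10. This has degree ≥ 4, so divide by f(x) over F_11: 9x^6 + 7x^5 + 3x^4 + 7x^3 + 9x^2 + 10x + 10 = (9x^2 + 5x + 5)·(x^4 + 10x^3 + 4x^2 + 8x + 5) + (8x^3 + 3x^2 + 7). Hence a·b ≡ 8x^3 + 3x^2 + 7 (mod f). (F_11[x]/(f) is a field with 11^4 = 14641 elements since f is irreducible of degree 4.)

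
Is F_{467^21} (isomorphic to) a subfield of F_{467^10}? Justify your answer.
No: F_{467^21} is not a subfield of F_{467^10}

F_{p^m} embeds in F_{p^n} iff m | n. Here 21 ∤ 10 (since 10 = 0·21 + 10 with remainder 10 ≠ 0), so F_{467^21} is not a subfield of F_{467^10}. Equivalently: if it were, the tower law would give 21 = [F_{467^21}:F_467] dividing [F_{467^10}:F_467] = 10, contradiction.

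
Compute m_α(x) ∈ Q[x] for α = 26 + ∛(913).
m_α(x) = x^3 - 78x^2 + 2028x - 18489

Set β = α - 26 = ∛(913), so β^3 = 913. Then (α - 26)^3 - 913 = 0, i.e. α is a root of g(x) = (x - 26)^3 - 913 = x^3 - 78x^2 + 2028x - 18489. Since g(x) = h(x - 26) where h(x) = x^3 - 913, and h is irreducible over Q (because 913 is not a perfect cube, so h has no rational root, and a monic cubic with no rational root is irreducible), g is also irreducible (irreducibility is preserved under the substitution x → x - 26). Hence m_α(x) = x^3 - 78x^2 + 2028x - 18489.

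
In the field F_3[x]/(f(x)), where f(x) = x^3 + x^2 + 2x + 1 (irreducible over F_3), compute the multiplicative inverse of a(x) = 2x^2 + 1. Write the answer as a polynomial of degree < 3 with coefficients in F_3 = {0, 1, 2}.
a(x)^(-1) ≡ 2x + 2 (mod f(x))

Since f is irreducible over F_3, F_3[x]/(f) is a field and a(x) ≠ 0 has an inverse. Apply the extended Euclidean algorithm to f(x) and a(x) in F_3[x]: f(x) = (2x + 2)·a(x) + (2). The last nonzero remainder is the constant 2 = gcd(f, a) in F_3. Back-substituting through the division chain expresses 2 = s(x)·a(x) + t(x)·f(x) with s(x) ≡ x + 1 (mod f), so (x + 1)·a(x) ≡ 2 (mod f). Multiplying by 2^(-1) ≡ 2 in F_3 gives a(x)^(-1) ≡ 2·(x + 1) ≡ 2x + 2 (mod f). Check: (2x^2 + 1)·(2x + 2) = x^3 + x^2 + 2x + 2 ≡ 1 (mod x^3 + x^2 + 2x + 1).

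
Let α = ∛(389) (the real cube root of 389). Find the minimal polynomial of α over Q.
m_α(x) = x^3 - 389

α satisfies α^3 = 389, so x^3 - 389 annihilates α. By the rational root test, a rational root p/q (in lowest terms) of x^3 - 389 would satisfy p^3 = 389 q^3, forcing q = 1 and p^3 = 389; but 389 is not a perfect cube, contradiction. A monic cubic over Q with no rational root is irreducible (any nontrivial factorization would include a linear factor). Hence x^3 - 389 is the minimal polynomial of α, and in particular [Q(α):Q] = 3.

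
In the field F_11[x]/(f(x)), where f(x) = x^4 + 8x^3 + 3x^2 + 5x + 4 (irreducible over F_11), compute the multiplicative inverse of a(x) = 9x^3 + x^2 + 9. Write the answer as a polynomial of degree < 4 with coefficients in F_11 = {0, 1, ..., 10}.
a(x)^(-1) ≡ 10x^3 + 4x + 3 (mod f(x))

Since f is irreducible over F_11, F_11[x]/(f) is a field and a(x) ≠ 0 has an inverse. Apply the extended Euclidean algorithm to f(x) and a(x) in F_11[x]: f(x) = (5x + 4)·a(x) + (10x^2 + 4x + 1);  a(x) = (2x + 7)·(10x^2 + 4x + 1) + (3x + 2);  (10x^2 + 4x + 1) = (7x + 4)·(3x + 2) + (4). The last nonzero remainder is the constant 4 = gcd(f, a) in F_11. Back-substituting through the division chain expresses 4 = s(x)·a(x) + t(x)·f(x) with s(x) ≡ 7x^3 + 5x + 1 (mod f), so (7x^3 + 5x + 1)·a(x) ≡ 4 (mod f). Multiplying by 4^(-1) ≡ 3 in F_11 gives a(x)^(-1) ≡ 3·(7x^3 + 5x + 1) ≡ 10x^3 + 4x + 3 (mod f). Check: (9x^3 + x^2 + 9)·(10x^3 + 4x + 3) = 2x^6 + 10x^5 + 3x^4 + 3x^2 + 3x + 5 ≡ 1 (mod x^4 + 8x^3 + 3x^2 + 5x + 4).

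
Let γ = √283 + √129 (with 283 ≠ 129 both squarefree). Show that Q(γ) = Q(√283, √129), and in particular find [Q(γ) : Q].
[Q(γ) : Q] = 4 (equivalently, Q(γ) = Q(√283, √129))

Obviously Q(γ) ⊆ Q(√283, √129), and [Q(√283, √129):Q] = 4 (since 283, 129 are distinct squarefree integers > 1 with 36507 not a perfect square). To show equality we compute the minimal polynomial of γ. From γ = √283 + √129: γ^2 = 283 + 2√(36507) + 129 = 412 + 2√(36507), so γ^2 - 412 = 2√(36507); squaring, (γ^2 - 412)^2 = 4·36507, i.e. γ^4 - 824γ^2 + 169744 - 146028 = 0, i.e. γ^4 - 824γ^2 + 23716 = 0. So γ is a root of x^4 - 824x^2 + 23716. This polynomial is irreducible over Q: it has no rational root (each ±√283 ± √129 is irrational), and any factorization into two quadratics over Q would force √(36507) ∈ Q (pairing opposite roots) or √283, √129 ∈ Q (other pairings), all impossible. Hence [Q(γ):Q] = 4 = [Q(√283, √129):Q], so Q(γ) = Q(√283, √129).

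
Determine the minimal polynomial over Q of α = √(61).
m_α(x) = x^2 - 61

α satisfies α^2 - 61 = 0, so x^2 - 61 annihilates α. Since d = 61 is squarefree and ≠ 1, it is not a perfect square in Q, so x^2 - 61 has no rational root and is therefore irreducible over Q (a degree-2 polynomial over a field is irreducible iff it has no root). Hence m_α(x) = x^2 - 61.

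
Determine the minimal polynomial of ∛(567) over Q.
m_α(x) = x^3 - 567

α satisfies α^3 = 567, so x^3 - 567 annihilates α. By the rational root test, a rational root p/q (in lowest terms) of x^3 - 567 would satisfy p^3 = 567 q^3, forcing q = 1 and p^3 = 567; but 567 is not a perfect cube, contradiction. A monic cubic over Q with no rational root is irreducible (any nontrivial factorization would include a linear factor). Hence x^3 - 567 is the minimal polynomial of α, and in particular [Q(α):Q] = 3.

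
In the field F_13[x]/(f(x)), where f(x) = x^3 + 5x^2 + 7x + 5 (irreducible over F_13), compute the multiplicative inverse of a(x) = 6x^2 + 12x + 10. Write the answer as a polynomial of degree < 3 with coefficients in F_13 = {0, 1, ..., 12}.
a(x)^(-1) ≡ 7x^2 + 9x + 7 (mod f(x))

Since f is irreducible over F_13, F_13[x]/(f) is a field and a(x) ≠ 0 has an inverse. Apply the extended Euclidean algorithm to f(x) and a(x) in F_13[x]: f(x) = (11x + 7)·a(x) + (8x);  a(x) = (4x + 8)·(8x) + (10). The last nonzero remainder is the constant 10 = gcd(f, a) in F_13. Back-substituting through the division chain expresses 10 = s(x)·a(x) + t(x)·f(x) with s(x) ≡ 5x^2 + 12x + 5 (mod f), so (5x^2 + 12x + 5)·a(x) ≡ 10 (mod f). Multiplying by 10^(-1) ≡ 4 in F_13 gives a(x)^(-1) ≡ 4·(5x^2 + 12x + 5) ≡ 7x^2 + 9x + 7 (mod f). Check: (6x^2 + 12x + 10)·(7x^2 + 9x + 7) = 3x^4 + 8x^3 + 12x^2 + 5x + 5 ≡ 1 (mod x^3 + 5x^2 + 7x + 5).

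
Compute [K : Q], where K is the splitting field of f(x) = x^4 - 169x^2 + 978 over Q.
[K : Q] = 4

Solving the quadratic in x^2: x^2 = (169 ± √(169^2 - 4·978))/2 = (169 ± √24649)/2 = (169 ± 157)/2, giving x^2 = 163 or x^2 = 6. So f(x) = (x^2 - 163)(x^2 - 6) and the roots of f are ±√163, ±√6. Hence the splitting field is K = Q(√163, √6). Since 163 and 6 are distinct squarefree integers > 1, their product 978 is not a perfect square, so √6 ∉ Q(√163). By the tower law [K:Q] = [Q(√163,√6):Q(√163)] · [Q(√163):Q] = 2 · 2 = 4.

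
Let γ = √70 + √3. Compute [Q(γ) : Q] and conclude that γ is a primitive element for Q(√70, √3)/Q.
[Q(γ) : Q] = 4 (equivalently, Q(γ) = Q(√70, √3))

Obviously Q(γ) ⊆ Q(√70, √3), and [Q(√70, √3):Q] = 4 (since 70, 3 are distinct squarefree integers > 1 with 210 not a perfect square). To show equality we compute the minimal polynomial of γ. From γ = √70 + √3: γ^2 = 70 + 2√(210) + 3 = 73 + 2√(210), so γ^2 - 73 = 2√(210); squaring, (γ^2 - 73)^2 = 4·210, i.e. γ^4 - 146γ^2 + 5329 - 840 = 0, i.e. γ^4 - 146γ^2 + 4489 = 0. So γ is a root of x^4 - 146x^2 + 4489. This polynomial is irreducible over Q: it has no rational root (each ±√70 ± √3 is irrational), and any factorization into two quadratics over Q would force √(210) ∈ Q (pairing opposite roots) or √70, √3 ∈ Q (other pairings), all impossible. Hence [Q(γ):Q] = 4 = [Q(√70, √3):Q], so Q(γ) = Q(√70, √3).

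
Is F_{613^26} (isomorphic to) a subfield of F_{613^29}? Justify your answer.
No: F_{613^26} is not a subfield of F_{613^29}

F_{p^m} embeds in F_{p^n} iff m | n. Here 26 ∤ 29 (since 29 = 1·26 + 3 with remainder 3 ≠ 0), so F_{613^26} is not a subfield of F_{613^29}. Equivalently: if it were, the tower law would give 26 = [F_{613^26}:F_613] dividing [F_{613^29}:F_613] = 29, contradiction.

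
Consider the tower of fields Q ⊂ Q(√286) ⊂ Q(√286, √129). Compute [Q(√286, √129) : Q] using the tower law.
[Q(√286, √129) : Q] = 4

[Q(√286):Q] = 2 (min poly x^2 - 286, irreducible since 286 is squarefree > 1). For the top step, suppose √129 ∈ Q(√286), say √129 = c + d√286 with c, d ∈ Q. Squaring: 129 = c^2 + 286d^2 + 2cd√286. Since √286 ∉ Q this forces 2cd = 0. If d = 0 then √129 = c ∈ Q, contradicting 129 squarefree > 1. If c = 0 then 129 = 286d^2, so 286·129 = (286d)^2 is a perfect square in Q — but 286·129 = 36894 is not a perfect square (since 286 and 129 are distinct squarefree integers). Contradiction. Hence √129 ∉ Q(√286), so x^2 - 129 stays irreducible over Q(√286) and [Q(√286, √129) : Q(√286)] = 2. By the tower law, [Q(√286, √129) : Q] = 2 · 2 = 4.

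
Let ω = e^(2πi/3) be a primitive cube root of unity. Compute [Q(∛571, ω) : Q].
[Q(∛571, ω) : Q] = 6

[Q(∛571):Q] = 3 (min poly x^3 - 571, irreducible since 571 is not a perfect cube). [Q(ω):Q] = 2 (min poly x^2 + x + 1). Since Q(∛571) ⊂ R and ω ∉ R, we have ω ∉ Q(∛571), so x^2 + x + 1 remains irreducible over Q(∛571) and [Q(∛571, ω) : Q(∛571)] = 2. By the tower law, [Q(∛571, ω) : Q] = 3 · 2 = 6. (In fact Q(∛571, ω) is the splitting field of x^3 - 571 over Q.)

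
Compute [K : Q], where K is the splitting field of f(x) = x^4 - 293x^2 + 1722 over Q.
[K : Q] = 4

Solving the quadratic in x^2: x^2 = (293 ± √(293^2 - 4·1722))/2 = (293 ± √78961)/2 = (293 ± 281)/2, giving x^2 = 287 or x^2 = 6. So f(x) = (x^2 - 287)(x^2 - 6) and the roots of f are ±√287, ±√6. Hence the splitting field is K = Q(√287, √6). Since 287 and 6 are distinct squarefree integers > 1, their product 1722 is not a perfect square, so √6 ∉ Q(√287). By the tower law [K:Q] = [Q(√287,√6):Q(√287)] · [Q(√287):Q] = 2 · 2 = 4.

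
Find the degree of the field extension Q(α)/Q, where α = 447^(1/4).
[Q(α):Q] = 4

α is a root of x^4 - 447. By Eisenstein's criterion at the prime p = 3 (which divides the constant term 447 but p^2 = 9 does not, since 447 is squarefree), x^4 - 447 is irreducible over Q. Hence [Q(α):Q] = 4.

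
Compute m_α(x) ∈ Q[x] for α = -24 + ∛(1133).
m_α(x) = x^3 + 72x^2 + 1728x + 12691

Set β = α + 24 = ∛(1133), so β^3 = 1133. Then (α + 24)^3 - 1133 = 0, i.e. α is a root of g(x) = (x + 24)^3 - 1133 = x^3 + 72x^2 + 1728x + 12691. Since g(x) = h(x + 24) where h(x) = x^3 - 1133, and h is irreducible over Q (because 1133 is not a perfect cube, so h has no rational root, and a monic cubic with no rational root is irreducible), g is also irreducible (irreducibility is preserved under the substitution x → x + 24). Hence m_α(x) = x^3 + 72x^2 + 1728x + 12691.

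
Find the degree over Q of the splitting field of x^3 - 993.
[K : Q] = 6

The roots of x^3 - 993 are ∛993, ω∛993, ω^2∛993 where ω = e^(2πi/3) is a primitive cube root of unity, so K = Q(∛993, ω). Now [Q(∛993):Q] = 3 (since 993 is not a perfect cube, x^3 - 993 is irreducible) and [Q(ω):Q] = 2. Both 2 and 3 divide [K:Q], and [K:Q] ≤ 3·2 = 6, so [K:Q] = 6. (Equivalently: Q(∛993) ⊂ R but ω ∉ R, so [K : Q(∛993)] = 2.)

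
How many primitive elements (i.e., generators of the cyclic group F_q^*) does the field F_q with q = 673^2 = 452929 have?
There are φ(452928) = 129024 primitive elements

F_q^* is cyclic of order q - 1 = 452928. A cyclic group of order m has exactly φ(m) generators. Here m = 452928 = 2^6 · 3 · 7 · 337, so the number of primitive elements is φ(452928) = 129024.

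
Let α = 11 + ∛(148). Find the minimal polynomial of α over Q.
m_α(x) = x^3 - 33x^2 + 363x - 1479

Set β = α - 11 = ∛(148), so β^3 = 148. Then (α - 11)^3 - 148 = 0, i.e. α is a root of g(x) = (x - 11)^3 - 148 = x^3 - 33x^2 + 363x - 1479. Since g(x) = h(x - 11) where h(x) = x^3 - 148, and h is irreducible over Q (because 148 is not a perfect cube, so h has no rational root, and a monic cubic with no rational root is irreducible), g is also irreducible (irreducibility is preserved under the substitution x → x - 11). Hence m_α(x) = x^3 - 33x^2 + 363x - 1479.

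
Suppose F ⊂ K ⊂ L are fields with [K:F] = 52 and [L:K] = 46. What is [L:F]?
[L:F] = 2392

The tower law says that for any tower of field extensions F ⊂ K ⊂ L with finite degrees, [L:F] = [L:K] · [K:F]. Here this gives [L:F] = 46 · 52 = 2392.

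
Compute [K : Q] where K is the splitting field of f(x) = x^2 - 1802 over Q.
[K : Q] = 2

f(x) = x^2 - 1802 factors as (x - √1802)(x + √1802). The splitting field is K = Q(√1802). Since 1802 is squarefree and > 1, it is not a perfect square, so x^2 - 1802 is irreducible over Q and [Q(√1802) : Q] = 2. Hence [K : Q] = 2.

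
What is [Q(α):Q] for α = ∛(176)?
[Q(α):Q] = 3

The minimal polynomial of α is x^3 - 176, irreducible over Q since 176 is not a perfect cube (so x^3 - 176 has no rational root). Hence [Q(α):Q] = deg(m_α) = 3.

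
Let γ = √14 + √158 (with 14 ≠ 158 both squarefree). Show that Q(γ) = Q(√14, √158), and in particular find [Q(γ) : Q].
[Q(γ) : Q] = 4 (equivalently, Q(γ) = Q(√14, √158))

Obviously Q(γ) ⊆ Q(√14, √158), and [Q(√14, √158):Q] = 4 (since 14, 158 are distinct squarefree integers > 1 with 2212 not a perfect square). To show equality we compute the minimal polynomial of γ. From γ = √14 + √158: γ^2 = 14 + 2√(2212) + 158 = 172 + 2√(2212), so γ^2 - 172 = 2√(2212); squaring, (γ^2 - 172)^2 = 4·2212, i.e. γ^4 - 344γ^2 + 29584 - 8848 = 0, i.e. γ^4 - 344γ^2 + 20736 = 0. So γ is a root of x^4 - 344x^2 + 20736. This polynomial is irreducible over Q: it has no rational root (each ±√14 ± √158 is irrational), and any factorization into two quadratics over Q would force √(2212) ∈ Q (pairing opposite roots) or √14, √158 ∈ Q (other pairings), all impossible. Hence [Q(γ):Q] = 4 = [Q(√14, √158):Q], so Q(γ) = Q(√14, √158).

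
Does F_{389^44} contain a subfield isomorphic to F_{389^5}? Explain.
No: F_{389^5} is not a subfield of F_{389^44}

F_{p^m} embeds in F_{p^n} iff m | n. Here 5 ∤ 44 (since 44 = 8·5 + 4 with remainder 4 ≠ 0), so F_{389^5} is not a subfield of F_{389^44}. Equivalently: if it were, the tower law would give 5 = [F_{389^5}:F_389] dividing [F_{389^44}:F_389] = 44, contradiction.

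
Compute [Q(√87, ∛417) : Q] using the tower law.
[Q(√87, ∛417) : Q] = 6

Let L = Q(√87, ∛417). Since Q(√87) ⊂ L and [Q(√87):Q] = 2, the tower law gives 2 | [L:Q]. Likewise Q(∛417) ⊂ L with [Q(∛417):Q] = 3 (because 417 is not a perfect cube), so 3 | [L:Q]. As gcd(2,3) = 1, [L:Q] is divisible by 6. Conversely L is generated over Q by √87 and ∛417, so [L:Q] ≤ 2·3 = 6. Therefore [Q(√87, ∛417) : Q] = 6.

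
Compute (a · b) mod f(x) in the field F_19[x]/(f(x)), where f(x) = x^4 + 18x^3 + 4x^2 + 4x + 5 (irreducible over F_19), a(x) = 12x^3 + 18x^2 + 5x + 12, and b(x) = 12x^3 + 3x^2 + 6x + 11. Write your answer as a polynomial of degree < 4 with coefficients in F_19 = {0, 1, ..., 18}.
a · b ≡ 12x^3 + 7x^2 + 4x + 7 (mod f(x))

Multiply in F_19[x]: a(x)·b(x) = (12x^3 + 18x^2 + 5x + 12)·(12x^3 + 3x^2 + 6x + 11) = 11x^6 + 5x^5 + 15x^4 + 17x^2 + 13x + 18. This has degree ≥ 4, so divide by f(x) over F_19: 11x^6 + 5x^5 + 15x^4 + 17x^2 + 13x + 18 = (11x^2 + 16x + 6)·(x^4 + 18x^3 + 4x^2 + 4x + 5) + (12x^3 + 7x^2 + 4x + 7). Hence a·b ≡ 12x^3 + 7x^2 + 4x + 7 (mod f). (F_19[x]/(f) is a field with 19^4 = 130321 elements since f is irreducible of degree 4.)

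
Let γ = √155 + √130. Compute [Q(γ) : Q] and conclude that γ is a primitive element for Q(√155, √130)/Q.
[Q(γ) : Q] = 4 (equivalently, Q(γ) = Q(√155, √130))

Obviously Q(γ) ⊆ Q(√155, √130), and [Q(√155, √130):Q] = 4 (since 155, 130 are distinct squarefree integers > 1 with 20150 not a perfect square). To show equality we compute the minimal polynomial of γ. From γ = √155 + √130: γ^2 = 155 + 2√(20150) + 130 = 285 + 2√(20150), so γ^2 - 285 = 2√(20150); squaring, (γ^2 - 285)^2 = 4·20150, i.e. γ^4 - 570γ^2 + 81225 - 80600 = 0, i.e. γ^4 - 570γ^2 + 625 = 0. So γ is a root of x^4 - 570x^2 + 625. This polynomial is irreducible over Q: it has no rational root (each ±√155 ± √130 is irrational), and any factorization into two quadratics over Q would force √(20150) ∈ Q (pairing opposite roots) or √155, √130 ∈ Q (other pairings), all impossible. Hence [Q(γ):Q] = 4 = [Q(√155, √130):Q], so Q(γ) = Q(√155, √130).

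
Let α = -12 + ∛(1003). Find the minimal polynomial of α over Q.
m_α(x) = x^3 + 36x^2 + 432x + 725

Set β = α + 12 = ∛(1003), so β^3 = 1003. Then (α + 12)^3 - 1003 = 0, i.e. α is a root of g(x) = (x + 12)^3 - 1003 = x^3 + 36x^2 + 432x + 725. Since g(x) = h(x + 12) where h(x) = x^3 - 1003, and h is irreducible over Q (because 1003 is not a perfect cube, so h has no rational root, and a monic cubic with no rational root is irreducible), g is also irreducible (irreducibility is preserved under the substitution x → x + 12). Hence m_α(x) = x^3 + 36x^2 + 432x + 725.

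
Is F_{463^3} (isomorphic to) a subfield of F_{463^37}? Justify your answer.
No: F_{463^3} is not a subfield of F_{463^37}

F_{p^m} embeds in F_{p^n} iff m | n. Here 3 ∤ 37 (since 37 = 12·3 + 1 with remainder 1 ≠ 0), so F_{463^3} is not a subfield of F_{463^37}. Equivalently: if it were, the tower law would give 3 = [F_{463^3}:F_463] dividing [F_{463^37}:F_463] = 37, contradiction.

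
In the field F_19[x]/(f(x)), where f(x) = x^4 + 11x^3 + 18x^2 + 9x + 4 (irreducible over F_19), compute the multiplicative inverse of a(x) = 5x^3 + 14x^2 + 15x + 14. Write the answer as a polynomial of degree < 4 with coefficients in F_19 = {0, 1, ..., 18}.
a(x)^(-1) ≡ 12x^2 + 2 (mod f(x))

Since f is irreducible over F_19, F_19[x]/(f) is a field and a(x) ≠ 0 has an inverse. Apply the extended Euclidean algorithm to f(x) and a(x) in F_19[x]: f(x) = (4x + 10)·a(x) + (8x^2 + 12x + 16);  a(x) = (3x + 2)·(8x^2 + 12x + 16) + (1). The last nonzero remainder is the constant 1 = gcd(f, a) in F_19. Back-substituting through the division chain expresses 1 = s(x)·a(x) + t(x)·f(x) with s(x) ≡ 12x^2 + 2 (mod f), so a(x)^(-1) ≡ s(x) = 12x^2 + 2 (mod f). Check: (5x^3 + 14x^2 + 15x + 14)·(12x^2 + 2) = 3x^5 + 16x^4 + 6x^2 + 11x + 9 ≡ 1 (mod x^4 + 11x^3 + 18x^2 + 9x + 4).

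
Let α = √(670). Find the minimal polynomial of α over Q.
m_α(x) = x^2 - 670

α satisfies α^2 - 670 = 0, so x^2 - 670 annihilates α. Since d = 670 is squarefree and ≠ 1, it is not a perfect square in Q, so x^2 - 670 has no rational root and is therefore irreducible over Q (a degree-2 polynomial over a field is irreducible iff it has no root). Hence m_α(x) = x^2 - 670.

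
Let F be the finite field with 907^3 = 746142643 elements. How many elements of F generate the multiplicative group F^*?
There are φ(746142642) = 211766400 primitive elements

F_q^* is cyclic of order q - 1 = 746142642. A cyclic group of order m has exactly φ(m) generators. Here m = 746142642 = 2 · 3^2 · 7 · 151 · 39217, so the number of primitive elements is φ(746142642) = 211766400.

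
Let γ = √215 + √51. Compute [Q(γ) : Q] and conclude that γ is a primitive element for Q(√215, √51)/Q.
[Q(γ) : Q] = 4 (equivalently, Q(γ) = Q(√215, √51))

Obviously Q(γ) ⊆ Q(√215, √51), and [Q(√215, √51):Q] = 4 (since 215, 51 are distinct squarefree integers > 1 with 10965 not a perfect square). To show equality we compute the minimal polynomial of γ. From γ = √215 + √51: γ^2 = 215 + 2√(10965) + 51 = 266 + 2√(10965), so γ^2 - 266 = 2√(10965); squaring, (γ^2 - 266)^2 = 4·10965, i.e. γ^4 - 532γ^2 + 70756 - 43860 = 0, i.e. γ^4 - 532γ^2 + 26896 = 0. So γ is a root of x^4 - 532x^2 + 26896. This polynomial is irreducible over Q: it has no rational root (each ±√215 ± √51 is irrational), and any factorization into two quadratics over Q would force √(10965) ∈ Q (pairing opposite roots) or √215, √51 ∈ Q (other pairings), all impossible. Hence [Q(γ):Q] = 4 = [Q(√215, √51):Q], so Q(γ) = Q(√215, √51).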